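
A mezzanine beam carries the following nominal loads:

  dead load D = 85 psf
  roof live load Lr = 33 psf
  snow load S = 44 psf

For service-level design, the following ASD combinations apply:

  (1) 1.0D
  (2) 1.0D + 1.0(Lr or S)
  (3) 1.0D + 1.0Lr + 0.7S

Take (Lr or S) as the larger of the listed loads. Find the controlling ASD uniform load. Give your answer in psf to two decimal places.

(Lr or S) → S = 44 psf.
(1) 1.0(85) = 85.00
(2) 1.0(85) + 1.0(44) = 85.00 + 44.00 = 129.00
(3) 1.0(85) + 1.0(33) + 0.7(44) = 85.00 + 33.00 + 30.80 = 148.80
Maximum is from combination 3.

148.80 psf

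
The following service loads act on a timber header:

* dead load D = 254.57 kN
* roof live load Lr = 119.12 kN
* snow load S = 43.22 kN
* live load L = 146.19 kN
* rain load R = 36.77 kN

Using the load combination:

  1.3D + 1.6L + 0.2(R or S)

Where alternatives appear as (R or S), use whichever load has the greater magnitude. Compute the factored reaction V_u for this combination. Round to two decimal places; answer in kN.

(R or S) → S = 43.22 kN.
1.3(254.57) + 1.6(146.19) + 0.2(43.22) = 573.49
V_u = 573.49 kN.

573.49 kN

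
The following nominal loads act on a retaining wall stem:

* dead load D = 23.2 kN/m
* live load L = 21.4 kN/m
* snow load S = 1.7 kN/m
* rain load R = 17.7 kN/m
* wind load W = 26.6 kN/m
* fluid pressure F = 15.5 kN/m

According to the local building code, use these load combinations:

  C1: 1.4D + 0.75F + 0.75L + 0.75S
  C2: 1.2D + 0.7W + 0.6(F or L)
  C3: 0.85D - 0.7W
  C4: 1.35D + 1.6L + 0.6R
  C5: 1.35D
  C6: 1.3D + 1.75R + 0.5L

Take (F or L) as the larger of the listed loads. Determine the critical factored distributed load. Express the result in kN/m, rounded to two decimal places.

(F or L) → L = 21.4 kN/m.
C1: 1.4(23.2) + 0.75(15.5) + 0.75(21.4) + 0.75(1.7) = 61.43
C2: 1.2(23.2) + 0.7(26.6) + 0.6(21.4) = 59.30
C3: 0.85(23.2) - 0.7(26.6) = 1.10
C4: 1.35(23.2) + 1.6(21.4) + 0.6(17.7) = 76.18
C5: 1.35(23.2) = 31.32
C6: 1.3(23.2) + 1.75(17.7) + 0.5(21.4) = 71.84
The controlling combination is 4, giving 76.18 kN/m.

76.18 kN/m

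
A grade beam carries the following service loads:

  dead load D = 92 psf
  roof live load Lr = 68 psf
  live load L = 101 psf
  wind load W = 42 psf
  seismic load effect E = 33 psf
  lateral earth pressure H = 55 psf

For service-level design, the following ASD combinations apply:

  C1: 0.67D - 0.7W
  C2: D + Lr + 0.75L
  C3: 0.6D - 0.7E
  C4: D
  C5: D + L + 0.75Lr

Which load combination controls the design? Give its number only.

Combination 5

C1: 0.67(92) - 0.7(42) = 61.64 - 29.40 = 32.24
C2: 1.0(92) + 1.0(68) + 0.75(101) = 92.00 + 68.00 + 75.75 = 235.75
C3: 0.6(92) - 0.7(33) = 55.20 - 23.10 = 32.10
C4: 1.0(92) = 92.00
C5: 1.0(92) + 1.0(101) + 0.75(68) = 92.00 + 101.00 + 51.00 = 244.00
The largest value is 244.00 psf from combination 5.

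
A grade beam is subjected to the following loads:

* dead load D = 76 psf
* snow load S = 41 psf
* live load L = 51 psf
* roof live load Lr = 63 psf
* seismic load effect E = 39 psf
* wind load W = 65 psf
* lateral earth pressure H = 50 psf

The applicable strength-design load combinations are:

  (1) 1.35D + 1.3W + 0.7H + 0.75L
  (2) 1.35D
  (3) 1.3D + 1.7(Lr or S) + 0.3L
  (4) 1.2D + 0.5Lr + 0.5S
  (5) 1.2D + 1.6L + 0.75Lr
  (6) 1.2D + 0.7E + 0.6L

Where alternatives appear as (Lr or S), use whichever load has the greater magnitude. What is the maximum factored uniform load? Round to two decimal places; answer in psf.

(Lr or S) → Lr = 63 psf.
(1) 1.35(76) + 1.3(65) + 0.7(50) + 0.75(51) = 102.60 + 84.50 + 35.00 + 38.25 = 260.35
(2) 1.35(76) = 102.60
(3) 1.3(76) + 1.7(63) + 0.3(51) = 98.80 + 107.10 + 15.30 = 221.20
(4) 1.2(76) + 0.5(63) + 0.5(41) = 91.20 + 31.50 + 20.50 = 143.20
(5) 1.2(76) + 1.6(51) + 0.75(63) = 91.20 + 81.60 + 47.25 = 220.05
(6) 1.2(76) + 0.7(39) + 0.6(51) = 91.20 + 27.30 + 30.60 = 149.10
Maximum is from combination 1.

260.35 psf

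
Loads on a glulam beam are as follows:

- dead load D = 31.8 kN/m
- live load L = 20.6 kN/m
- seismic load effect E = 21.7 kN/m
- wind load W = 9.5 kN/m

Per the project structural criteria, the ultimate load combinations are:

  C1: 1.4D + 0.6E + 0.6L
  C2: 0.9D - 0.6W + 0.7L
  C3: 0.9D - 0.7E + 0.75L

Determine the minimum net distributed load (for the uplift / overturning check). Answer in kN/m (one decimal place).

C1: 1.4(31.8) + 0.6(21.7) + 0.6(20.6) = 44.5 + 13.0 + 12.4 = 69.9
C2: 0.9(31.8) - 0.6(9.5) + 0.7(20.6) = 28.6 - 5.7 + 14.4 = 37.3
C3: 0.9(31.8) - 0.7(21.7) + 0.75(20.6) = 28.6 - 15.2 + 15.5 = 28.9
Combination 3 gives the minimum: 28.9 kN/m.

28.9 kN/m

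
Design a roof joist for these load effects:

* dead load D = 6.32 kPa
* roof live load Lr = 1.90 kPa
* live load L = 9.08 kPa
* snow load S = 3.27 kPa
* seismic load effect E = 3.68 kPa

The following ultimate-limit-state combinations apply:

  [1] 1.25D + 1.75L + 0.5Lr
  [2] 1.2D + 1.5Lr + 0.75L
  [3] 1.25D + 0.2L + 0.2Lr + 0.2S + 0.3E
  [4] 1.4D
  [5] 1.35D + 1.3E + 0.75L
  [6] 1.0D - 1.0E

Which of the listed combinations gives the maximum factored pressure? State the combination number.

[1] 1.25(6.32) + 1.75(9.08) + 0.5(1.90) = 7.90 + 15.89 + 0.95 = 24.74
[2] 1.2(6.32) + 1.5(1.90) + 0.75(9.08) = 7.58 + 2.85 + 6.81 = 17.24
[3] 1.25(6.32) + 0.2(9.08) + 0.2(1.90) + 0.2(3.27) + 0.3(3.68) = 7.90 + 1.82 + 0.38 + 0.65 + 1.10 = 11.85
[4] 1.4(6.32) = 8.85
[5] 1.35(6.32) + 1.3(3.68) + 0.75(9.08) = 20.13
[6] 1.0(6.32) - 1.0(3.68) = 6.32 - 3.68 = 2.64
The largest value is 24.74 kPa from combination 1.

Combination 1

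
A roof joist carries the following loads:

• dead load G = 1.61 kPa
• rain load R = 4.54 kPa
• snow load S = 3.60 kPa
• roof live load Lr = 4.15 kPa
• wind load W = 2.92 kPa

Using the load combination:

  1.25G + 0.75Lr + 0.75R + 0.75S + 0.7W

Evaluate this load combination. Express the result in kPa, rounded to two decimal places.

13.27 kPa

1.25(1.61) + 0.75(4.15) + 0.75(4.54) + 0.75(3.60) + 0.7(2.92) = 13.27
q_u = 13.27 kPa.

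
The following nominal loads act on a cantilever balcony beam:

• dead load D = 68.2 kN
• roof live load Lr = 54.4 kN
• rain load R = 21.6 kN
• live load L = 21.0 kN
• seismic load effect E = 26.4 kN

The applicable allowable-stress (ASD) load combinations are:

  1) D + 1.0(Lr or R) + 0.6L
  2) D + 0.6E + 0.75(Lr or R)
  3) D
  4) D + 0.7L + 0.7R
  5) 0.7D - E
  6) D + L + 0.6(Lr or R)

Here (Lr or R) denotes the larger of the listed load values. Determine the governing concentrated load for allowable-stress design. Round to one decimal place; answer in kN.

135.2 kN

(Lr or R) → Lr = 54.4 kN.
1) 1.0(68.2) + 1.0(54.4) + 0.6(21.0) = 135.2
2) 1.0(68.2) + 0.6(26.4) + 0.75(54.4) = 124.8
3) 1.0(68.2) = 68.2
4) 1.0(68.2) + 0.7(21.0) + 0.7(21.6) = 98.0
5) 0.7(68.2) - 1.0(26.4) = 21.3
6) 1.0(68.2) + 1.0(21.0) + 0.6(54.4) = 121.8
Combination 1 governs: P = 135.2 kN.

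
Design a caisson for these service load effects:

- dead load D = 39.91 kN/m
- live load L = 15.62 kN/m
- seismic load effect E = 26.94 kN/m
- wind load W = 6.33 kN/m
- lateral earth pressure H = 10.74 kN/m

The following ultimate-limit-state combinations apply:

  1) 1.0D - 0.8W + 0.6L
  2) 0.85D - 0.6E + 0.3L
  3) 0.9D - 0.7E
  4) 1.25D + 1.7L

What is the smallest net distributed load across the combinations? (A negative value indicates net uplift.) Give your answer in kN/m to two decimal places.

17.06 kN/m

1) 1.0(39.91) - 0.8(6.33) + 0.6(15.62) = 39.91 - 5.06 + 9.37 = 44.22
2) 0.85(39.91) - 0.6(26.94) + 0.3(15.62) = 33.92 - 16.16 + 4.69 = 22.45
3) 0.9(39.91) - 0.7(26.94) = 35.92 - 18.86 = 17.06
4) 1.25(39.91) + 1.7(15.62) = 49.89 + 26.55 = 76.44
Combination 3 gives the minimum: 17.06 kN/m.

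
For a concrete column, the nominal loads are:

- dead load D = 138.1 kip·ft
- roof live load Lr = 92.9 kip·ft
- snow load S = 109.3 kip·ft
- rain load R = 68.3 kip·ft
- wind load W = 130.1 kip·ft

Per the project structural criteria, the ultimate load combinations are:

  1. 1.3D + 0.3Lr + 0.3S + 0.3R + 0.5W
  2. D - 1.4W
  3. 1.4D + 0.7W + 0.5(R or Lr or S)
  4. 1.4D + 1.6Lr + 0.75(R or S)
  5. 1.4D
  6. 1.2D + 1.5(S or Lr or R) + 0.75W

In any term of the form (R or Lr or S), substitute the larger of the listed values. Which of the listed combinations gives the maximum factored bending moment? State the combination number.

(R or Lr or S) → S = 109.3 kip·ft; (R or S) → S = 109.3 kip·ft; (S or Lr or R) → S = 109.3 kip·ft.
1. 1.3(138.1) + 0.3(92.9) + 0.3(109.3) + 0.3(68.3) + 0.5(130.1) = 179.53 + 27.87 + 32.79 + 20.49 + 65.05 = 325.73
2. 1.0(138.1) - 1.4(130.1) = 138.10 - 182.14 = -44.04
3. 1.4(138.1) + 0.7(130.1) + 0.5(109.3) = 193.34 + 91.07 + 54.65 = 339.06
4. 1.4(138.1) + 1.6(92.9) + 0.75(109.3) = 193.34 + 148.64 + 81.98 = 423.96
5. 1.4(138.1) = 193.34
6. 1.2(138.1) + 1.5(109.3) + 0.75(130.1) = 165.72 + 163.95 + 97.58 = 427.25
The largest value is 427.25 kip·ft from combination 6.

Combination 6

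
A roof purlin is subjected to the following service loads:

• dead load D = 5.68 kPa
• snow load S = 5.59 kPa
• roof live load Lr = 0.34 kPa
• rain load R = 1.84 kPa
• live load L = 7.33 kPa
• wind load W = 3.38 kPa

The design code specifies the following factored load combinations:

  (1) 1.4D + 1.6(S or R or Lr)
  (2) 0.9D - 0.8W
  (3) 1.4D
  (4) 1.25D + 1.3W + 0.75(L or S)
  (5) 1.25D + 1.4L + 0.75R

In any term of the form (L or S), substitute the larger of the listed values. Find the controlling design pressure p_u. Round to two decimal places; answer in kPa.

(S or R or Lr) → S = 5.59 kPa; (L or S) → L = 7.33 kPa.
(1) 1.4(5.68) + 1.6(5.59) = 16.90
(2) 0.9(5.68) - 0.8(3.38) = 5.11 - 2.70 = 2.41
(3) 1.4(5.68) = 7.95
(4) 1.25(5.68) + 1.3(3.38) + 0.75(7.33) = 7.10 + 4.39 + 5.50 = 16.99
(5) 1.25(5.68) + 1.4(7.33) + 0.75(1.84) = 7.10 + 10.26 + 1.38 = 18.74
Maximum is from combination 5.

18.74 kPa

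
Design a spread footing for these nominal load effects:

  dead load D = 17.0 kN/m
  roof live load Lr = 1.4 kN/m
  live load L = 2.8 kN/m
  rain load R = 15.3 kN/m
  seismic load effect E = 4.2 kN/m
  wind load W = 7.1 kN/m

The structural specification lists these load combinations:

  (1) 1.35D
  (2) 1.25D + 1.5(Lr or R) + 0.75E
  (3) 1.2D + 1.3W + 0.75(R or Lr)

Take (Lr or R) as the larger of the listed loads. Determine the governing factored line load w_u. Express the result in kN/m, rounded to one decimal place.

(Lr or R) → R = 15.3 kN/m; (R or Lr) → R = 15.3 kN/m.
(1) 1.35(17.0) = 23.0
(2) 1.25(17.0) + 1.5(15.3) + 0.75(4.2) = 47.4
(3) 1.2(17.0) + 1.3(7.1) + 0.75(15.3) = 20.4 + 9.2 + 11.5 = 41.1
The controlling combination is 2, giving 47.4 kN/m.

47.4 kN/m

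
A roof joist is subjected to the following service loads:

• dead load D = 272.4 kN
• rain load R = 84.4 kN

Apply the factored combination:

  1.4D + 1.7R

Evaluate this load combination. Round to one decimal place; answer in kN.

1.4(272.4) + 1.7(84.4) = 524.8
V_u = 524.8 kN.

524.8 kN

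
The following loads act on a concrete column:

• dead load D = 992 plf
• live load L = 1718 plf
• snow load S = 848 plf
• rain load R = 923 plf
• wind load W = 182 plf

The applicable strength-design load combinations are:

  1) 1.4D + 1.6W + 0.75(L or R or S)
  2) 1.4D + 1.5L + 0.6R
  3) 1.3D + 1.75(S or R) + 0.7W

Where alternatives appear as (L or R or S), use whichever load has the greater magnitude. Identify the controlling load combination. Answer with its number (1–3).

Combination 2

(L or R or S) → L = 1718 plf; (S or R) → R = 923 plf.
1) 1.4(992) + 1.6(182) + 0.75(1718) = 2968.5
2) 1.4(992) + 1.5(1718) + 0.6(923) = 4519.6
3) 1.3(992) + 1.75(923) + 0.7(182) = 3032.3
The largest value is 4519.6 plf from combination 2.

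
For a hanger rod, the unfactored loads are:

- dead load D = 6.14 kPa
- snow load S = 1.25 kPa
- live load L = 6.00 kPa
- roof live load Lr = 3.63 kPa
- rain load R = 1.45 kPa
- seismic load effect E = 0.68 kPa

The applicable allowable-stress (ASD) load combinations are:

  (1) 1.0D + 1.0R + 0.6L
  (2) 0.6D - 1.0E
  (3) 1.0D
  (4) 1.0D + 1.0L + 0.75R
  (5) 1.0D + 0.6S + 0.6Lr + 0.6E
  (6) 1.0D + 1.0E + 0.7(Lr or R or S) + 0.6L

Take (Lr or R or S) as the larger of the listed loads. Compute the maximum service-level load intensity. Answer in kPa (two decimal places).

(Lr or R or S) → Lr = 3.63 kPa.
(1) 1.0(6.14) + 1.0(1.45) + 0.6(6.00) = 6.14 + 1.45 + 3.60 = 11.19
(2) 0.6(6.14) - 1.0(0.68) = 3.68 - 0.68 = 3.00
(3) 1.0(6.14) = 6.14
(4) 1.0(6.14) + 1.0(6.00) + 0.75(1.45) = 6.14 + 6.00 + 1.09 = 13.23
(5) 1.0(6.14) + 0.6(1.25) + 0.6(3.63) + 0.6(0.68) = 6.14 + 0.75 + 2.18 + 0.41 = 9.48
(6) 1.0(6.14) + 1.0(0.68) + 0.7(3.63) + 0.6(6.00) = 6.14 + 0.68 + 2.54 + 3.60 = 12.96
Maximum is from combination 4.

13.23 kPa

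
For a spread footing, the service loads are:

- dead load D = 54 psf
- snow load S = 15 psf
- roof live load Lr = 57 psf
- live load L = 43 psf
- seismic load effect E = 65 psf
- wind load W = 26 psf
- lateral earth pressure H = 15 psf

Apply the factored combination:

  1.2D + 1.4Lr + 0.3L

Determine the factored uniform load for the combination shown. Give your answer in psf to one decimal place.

1.2(54) + 1.4(57) + 0.3(43) = 64.8 + 79.8 + 12.9 = 157.5
q_u = 157.5 psf.

157.5 psf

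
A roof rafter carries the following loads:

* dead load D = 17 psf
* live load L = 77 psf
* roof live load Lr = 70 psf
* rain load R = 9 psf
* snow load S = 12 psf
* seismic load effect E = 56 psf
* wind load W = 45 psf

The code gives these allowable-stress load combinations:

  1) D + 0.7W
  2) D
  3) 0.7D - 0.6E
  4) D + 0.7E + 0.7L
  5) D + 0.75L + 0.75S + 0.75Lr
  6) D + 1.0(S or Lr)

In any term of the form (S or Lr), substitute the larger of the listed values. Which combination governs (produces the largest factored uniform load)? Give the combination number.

(S or Lr) → Lr = 70 psf.
1) 1.0(17) + 0.7(45) = 48.5
2) 1.0(17) = 17.0
3) 0.7(17) - 0.6(56) = -21.7
4) 1.0(17) + 0.7(56) + 0.7(77) = 110.1
5) 1.0(17) + 0.75(77) + 0.75(12) + 0.75(70) = 136.3
6) 1.0(17) + 1.0(70) = 87.0
The largest value is 136.3 psf from combination 5.

Combination 5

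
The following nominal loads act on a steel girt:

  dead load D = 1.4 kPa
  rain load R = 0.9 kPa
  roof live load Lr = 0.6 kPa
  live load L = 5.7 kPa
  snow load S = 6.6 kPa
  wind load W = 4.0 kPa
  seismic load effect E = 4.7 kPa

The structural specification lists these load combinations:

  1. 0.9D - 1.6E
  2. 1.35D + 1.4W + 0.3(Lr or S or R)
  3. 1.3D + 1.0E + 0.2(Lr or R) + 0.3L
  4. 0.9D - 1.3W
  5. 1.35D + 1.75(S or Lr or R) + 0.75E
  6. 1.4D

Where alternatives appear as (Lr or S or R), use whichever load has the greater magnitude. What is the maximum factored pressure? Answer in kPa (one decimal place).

17.0 kPa

(Lr or S or R) → S = 6.6 kPa; (Lr or R) → R = 0.9 kPa; (S or Lr or R) → S = 6.6 kPa.
1. 0.9(1.4) - 1.6(4.7) = -6.3
2. 1.35(1.4) + 1.4(4.0) + 0.3(6.6) = 1.9 + 5.6 + 2.0 = 9.5
3. 1.3(1.4) + 1.0(4.7) + 0.2(0.9) + 0.3(5.7) = 1.8 + 4.7 + 0.2 + 1.7 = 8.4
4. 0.9(1.4) - 1.3(4.0) = 1.3 - 5.2 = -3.9
5. 1.35(1.4) + 1.75(6.6) + 0.75(4.7) = 1.9 + 11.6 + 3.5 = 17.0
6. 1.4(1.4) = 2.0
Combination 5 governs: p_u = 17.0 kPa.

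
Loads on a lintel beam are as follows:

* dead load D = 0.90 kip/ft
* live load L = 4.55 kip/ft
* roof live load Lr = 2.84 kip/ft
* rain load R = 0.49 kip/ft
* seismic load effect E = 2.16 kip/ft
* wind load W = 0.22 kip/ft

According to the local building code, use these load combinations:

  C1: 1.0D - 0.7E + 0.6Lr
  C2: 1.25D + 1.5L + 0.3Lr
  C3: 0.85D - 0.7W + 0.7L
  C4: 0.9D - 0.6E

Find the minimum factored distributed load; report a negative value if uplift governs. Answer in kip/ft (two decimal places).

-0.49 kip/ft

C1: 1.0(0.90) - 0.7(2.16) + 0.6(2.84) = 0.90 - 1.51 + 1.70 = 1.09
C2: 1.25(0.90) + 1.5(4.55) + 0.3(2.84) = 8.80
C3: 0.85(0.90) - 0.7(0.22) + 0.7(4.55) = 3.80
C4: 0.9(0.90) - 0.6(2.16) = 0.81 - 1.30 = -0.49
Combination 4 gives the minimum: -0.49 kip/ft.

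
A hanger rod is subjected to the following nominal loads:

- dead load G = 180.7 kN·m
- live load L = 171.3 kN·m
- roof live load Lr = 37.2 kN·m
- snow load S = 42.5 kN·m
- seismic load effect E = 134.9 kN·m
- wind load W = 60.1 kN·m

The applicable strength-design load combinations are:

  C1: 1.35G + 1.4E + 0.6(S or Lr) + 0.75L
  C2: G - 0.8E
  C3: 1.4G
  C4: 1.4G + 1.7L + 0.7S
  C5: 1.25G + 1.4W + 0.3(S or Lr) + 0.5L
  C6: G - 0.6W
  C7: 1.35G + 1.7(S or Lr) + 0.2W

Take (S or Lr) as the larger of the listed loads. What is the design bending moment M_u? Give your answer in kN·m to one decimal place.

586.8 kN·m

(S or Lr) → S = 42.5 kN·m.
C1: 1.35(180.7) + 1.4(134.9) + 0.6(42.5) + 0.75(171.3) = 243.9 + 188.9 + 25.5 + 128.5 = 586.8
C2: 1.0(180.7) - 0.8(134.9) = 180.7 - 107.9 = 72.8
C3: 1.4(180.7) = 253.0
C4: 1.4(180.7) + 1.7(171.3) + 0.7(42.5) = 573.9
C5: 1.25(180.7) + 1.4(60.1) + 0.3(42.5) + 0.5(171.3) = 408.4
C6: 1.0(180.7) - 0.6(60.1) = 180.7 - 36.1 = 144.6
C7: 1.35(180.7) + 1.7(42.5) + 0.2(60.1) = 243.9 + 72.3 + 12.0 = 328.2
The controlling combination is 1, giving 586.8 kN·m.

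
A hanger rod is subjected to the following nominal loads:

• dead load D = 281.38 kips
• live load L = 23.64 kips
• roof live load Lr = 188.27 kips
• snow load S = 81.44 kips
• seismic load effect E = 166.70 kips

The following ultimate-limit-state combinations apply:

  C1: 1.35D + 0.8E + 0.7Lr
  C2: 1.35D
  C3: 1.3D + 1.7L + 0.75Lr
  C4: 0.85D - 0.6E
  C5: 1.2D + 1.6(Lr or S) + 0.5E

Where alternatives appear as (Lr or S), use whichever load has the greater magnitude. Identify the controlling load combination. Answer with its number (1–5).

(Lr or S) → Lr = 188.27 kips.
C1: 1.35(281.38) + 0.8(166.70) + 0.7(188.27) = 645.01
C2: 1.35(281.38) = 379.86
C3: 1.3(281.38) + 1.7(23.64) + 0.75(188.27) = 547.18
C4: 0.85(281.38) - 0.6(166.70) = 139.15
C5: 1.2(281.38) + 1.6(188.27) + 0.5(166.70) = 722.24
The largest value is 722.24 kips from combination 5.

Combination 5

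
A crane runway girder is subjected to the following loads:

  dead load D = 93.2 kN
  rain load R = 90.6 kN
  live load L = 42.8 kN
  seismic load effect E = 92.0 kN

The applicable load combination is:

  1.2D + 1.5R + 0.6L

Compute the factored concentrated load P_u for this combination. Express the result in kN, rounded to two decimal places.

273.42 kN

1.2(93.2) + 1.5(90.6) + 0.6(42.8) = 111.84 + 135.90 + 25.68 = 273.42
P_u = 273.42 kN.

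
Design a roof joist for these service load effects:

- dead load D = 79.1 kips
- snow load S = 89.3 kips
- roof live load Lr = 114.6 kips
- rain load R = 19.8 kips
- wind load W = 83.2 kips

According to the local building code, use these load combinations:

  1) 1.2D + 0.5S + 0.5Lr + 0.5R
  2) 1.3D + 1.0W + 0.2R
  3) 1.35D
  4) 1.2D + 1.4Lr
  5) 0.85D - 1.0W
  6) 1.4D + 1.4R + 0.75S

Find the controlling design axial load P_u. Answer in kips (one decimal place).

1) 1.2(79.1) + 0.5(89.3) + 0.5(114.6) + 0.5(19.8) = 94.9 + 44.7 + 57.3 + 9.9 = 206.8
2) 1.3(79.1) + 1.0(83.2) + 0.2(19.8) = 102.8 + 83.2 + 4.0 = 190.0
3) 1.35(79.1) = 106.8
4) 1.2(79.1) + 1.4(114.6) = 255.4
5) 0.85(79.1) - 1.0(83.2) = 67.2 - 83.2 = -16.0
6) 1.4(79.1) + 1.4(19.8) + 0.75(89.3) = 110.7 + 27.7 + 67.0 = 205.4
Combination 4 governs: P_u = 255.4 kips.

255.4 kips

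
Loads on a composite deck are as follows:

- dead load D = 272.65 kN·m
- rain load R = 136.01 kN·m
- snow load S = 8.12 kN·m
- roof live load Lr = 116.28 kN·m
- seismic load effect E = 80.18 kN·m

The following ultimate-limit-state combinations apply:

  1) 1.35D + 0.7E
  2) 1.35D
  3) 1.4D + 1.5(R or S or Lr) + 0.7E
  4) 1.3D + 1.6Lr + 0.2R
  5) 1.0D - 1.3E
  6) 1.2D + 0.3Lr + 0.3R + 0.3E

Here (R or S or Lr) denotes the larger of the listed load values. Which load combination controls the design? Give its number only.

Combination 3

(R or S or Lr) → R = 136.01 kN·m.
1) 1.35(272.65) + 0.7(80.18) = 424.20
2) 1.35(272.65) = 368.08
3) 1.4(272.65) + 1.5(136.01) + 0.7(80.18) = 641.85
4) 1.3(272.65) + 1.6(116.28) + 0.2(136.01) = 354.45 + 186.05 + 27.20 = 567.70
5) 1.0(272.65) - 1.3(80.18) = 272.65 - 104.23 = 168.42
6) 1.2(272.65) + 0.3(116.28) + 0.3(136.01) + 0.3(80.18) = 426.92
The largest value is 641.85 kN·m from combination 3.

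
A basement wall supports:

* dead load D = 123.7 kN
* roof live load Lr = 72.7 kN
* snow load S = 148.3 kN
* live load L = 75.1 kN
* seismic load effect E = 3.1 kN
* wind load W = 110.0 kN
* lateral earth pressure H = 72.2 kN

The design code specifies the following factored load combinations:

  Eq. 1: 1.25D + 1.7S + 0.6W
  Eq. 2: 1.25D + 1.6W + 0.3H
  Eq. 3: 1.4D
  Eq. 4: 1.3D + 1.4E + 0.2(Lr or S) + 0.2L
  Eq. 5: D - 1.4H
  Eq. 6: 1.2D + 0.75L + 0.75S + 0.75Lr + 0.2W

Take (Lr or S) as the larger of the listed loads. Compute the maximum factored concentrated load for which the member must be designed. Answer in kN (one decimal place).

(Lr or S) → S = 148.3 kN.
Eq. 1: 1.25(123.7) + 1.7(148.3) + 0.6(110.0) = 472.7
Eq. 2: 1.25(123.7) + 1.6(110.0) + 0.3(72.2) = 352.3
Eq. 3: 1.4(123.7) = 173.2
Eq. 4: 1.3(123.7) + 1.4(3.1) + 0.2(148.3) + 0.2(75.1) = 209.8
Eq. 5: 1.0(123.7) - 1.4(72.2) = 22.6
Eq. 6: 1.2(123.7) + 0.75(75.1) + 0.75(148.3) + 0.75(72.7) + 0.2(110.0) = 392.5
The controlling combination is 1, giving 472.7 kN.

472.7 kN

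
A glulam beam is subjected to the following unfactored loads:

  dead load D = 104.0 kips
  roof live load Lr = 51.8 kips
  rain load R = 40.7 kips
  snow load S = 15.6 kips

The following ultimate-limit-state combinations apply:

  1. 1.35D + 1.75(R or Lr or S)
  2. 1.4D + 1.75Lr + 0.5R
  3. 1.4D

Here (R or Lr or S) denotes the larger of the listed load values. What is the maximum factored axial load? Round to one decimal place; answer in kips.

(R or Lr or S) → Lr = 51.8 kips.
1. 1.35(104.0) + 1.75(51.8) = 140.4 + 90.7 = 231.1
2. 1.4(104.0) + 1.75(51.8) + 0.5(40.7) = 256.6
3. 1.4(104.0) = 145.6
Maximum is from combination 2.

256.6 kips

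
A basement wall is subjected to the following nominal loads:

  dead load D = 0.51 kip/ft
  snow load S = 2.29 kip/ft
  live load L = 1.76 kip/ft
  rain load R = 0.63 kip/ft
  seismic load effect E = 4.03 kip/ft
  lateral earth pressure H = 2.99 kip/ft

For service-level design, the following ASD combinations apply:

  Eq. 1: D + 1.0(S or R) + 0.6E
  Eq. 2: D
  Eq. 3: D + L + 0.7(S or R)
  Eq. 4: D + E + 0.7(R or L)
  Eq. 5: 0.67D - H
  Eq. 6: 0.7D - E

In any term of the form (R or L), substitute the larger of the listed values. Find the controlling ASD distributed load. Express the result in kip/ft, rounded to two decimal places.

5.77 kip/ft

(S or R) → S = 2.29 kip/ft; (R or L) → L = 1.76 kip/ft.
Eq. 1: 1.0(0.51) + 1.0(2.29) + 0.6(4.03) = 0.51 + 2.29 + 2.42 = 5.22
Eq. 2: 1.0(0.51) = 0.51
Eq. 3: 1.0(0.51) + 1.0(1.76) + 0.7(2.29) = 0.51 + 1.76 + 1.60 = 3.87
Eq. 4: 1.0(0.51) + 1.0(4.03) + 0.7(1.76) = 0.51 + 4.03 + 1.23 = 5.77
Eq. 5: 0.67(0.51) - 1.0(2.99) = 0.34 - 2.99 = -2.65
Eq. 6: 0.7(0.51) - 1.0(4.03) = 0.36 - 4.03 = -3.67
Maximum is from combination 4.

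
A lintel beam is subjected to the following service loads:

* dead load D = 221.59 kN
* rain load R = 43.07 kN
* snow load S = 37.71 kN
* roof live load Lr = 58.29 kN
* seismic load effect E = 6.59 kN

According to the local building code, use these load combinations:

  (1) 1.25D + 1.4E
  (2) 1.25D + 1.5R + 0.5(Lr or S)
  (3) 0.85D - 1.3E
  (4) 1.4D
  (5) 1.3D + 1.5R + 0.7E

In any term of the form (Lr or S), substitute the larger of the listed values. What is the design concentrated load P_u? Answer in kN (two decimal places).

370.74 kN

(Lr or S) → Lr = 58.29 kN.
(1) 1.25(221.59) + 1.4(6.59) = 286.21
(2) 1.25(221.59) + 1.5(43.07) + 0.5(58.29) = 370.74
(3) 0.85(221.59) - 1.3(6.59) = 179.78
(4) 1.4(221.59) = 310.23
(5) 1.3(221.59) + 1.5(43.07) + 0.7(6.59) = 357.29
The controlling combination is 2, giving 370.74 kN.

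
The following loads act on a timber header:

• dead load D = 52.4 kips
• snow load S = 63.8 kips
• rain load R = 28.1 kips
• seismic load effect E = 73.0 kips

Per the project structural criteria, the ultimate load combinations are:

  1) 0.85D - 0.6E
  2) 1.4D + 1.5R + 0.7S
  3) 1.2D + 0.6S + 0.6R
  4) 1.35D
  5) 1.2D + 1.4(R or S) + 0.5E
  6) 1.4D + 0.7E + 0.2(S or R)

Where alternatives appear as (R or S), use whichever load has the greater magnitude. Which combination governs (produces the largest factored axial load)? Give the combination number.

(R or S) → S = 63.8 kips; (S or R) → S = 63.8 kips.
1) 0.85(52.4) - 0.6(73.0) = 44.54 - 43.80 = 0.74
2) 1.4(52.4) + 1.5(28.1) + 0.7(63.8) = 73.36 + 42.15 + 44.66 = 160.17
3) 1.2(52.4) + 0.6(63.8) + 0.6(28.1) = 62.88 + 38.28 + 16.86 = 118.02
4) 1.35(52.4) = 70.74
5) 1.2(52.4) + 1.4(63.8) + 0.5(73.0) = 62.88 + 89.32 + 36.50 = 188.70
6) 1.4(52.4) + 0.7(73.0) + 0.2(63.8) = 73.36 + 51.10 + 12.76 = 137.22
The largest value is 188.70 kips from combination 5.

Combination 5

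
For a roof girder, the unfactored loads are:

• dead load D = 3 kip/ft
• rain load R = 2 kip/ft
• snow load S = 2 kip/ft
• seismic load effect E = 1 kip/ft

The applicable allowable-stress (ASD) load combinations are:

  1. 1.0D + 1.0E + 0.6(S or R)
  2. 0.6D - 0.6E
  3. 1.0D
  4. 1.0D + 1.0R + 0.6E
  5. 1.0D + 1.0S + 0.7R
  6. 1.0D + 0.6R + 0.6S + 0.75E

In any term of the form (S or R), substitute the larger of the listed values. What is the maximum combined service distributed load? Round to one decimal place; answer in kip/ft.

6.4 kip/ft

(S or R) → S = 2 kip/ft.
1. 1.0(3) + 1.0(1) + 0.6(2) = 5.2
2. 0.6(3) - 0.6(1) = 1.2
3. 1.0(3) = 3.0
4. 1.0(3) + 1.0(2) + 0.6(1) = 5.6
5. 1.0(3) + 1.0(2) + 0.7(2) = 6.4
6. 1.0(3) + 0.6(2) + 0.6(2) + 0.75(1) = 6.2
Maximum is from combination 5.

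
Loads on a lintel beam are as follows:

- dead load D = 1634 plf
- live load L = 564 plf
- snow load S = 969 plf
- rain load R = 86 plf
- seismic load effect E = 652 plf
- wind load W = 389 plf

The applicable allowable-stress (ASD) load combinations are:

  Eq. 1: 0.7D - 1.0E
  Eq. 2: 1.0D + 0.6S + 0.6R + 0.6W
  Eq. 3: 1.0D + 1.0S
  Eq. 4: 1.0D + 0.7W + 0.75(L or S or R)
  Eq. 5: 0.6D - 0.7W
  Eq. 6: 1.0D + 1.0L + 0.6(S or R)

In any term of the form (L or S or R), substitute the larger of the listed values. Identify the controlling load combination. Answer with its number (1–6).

Combination 6

(L or S or R) → S = 969 plf; (S or R) → S = 969 plf.
Eq. 1: 0.7(1634) - 1.0(652) = 1143.80 - 652.00 = 491.80
Eq. 2: 1.0(1634) + 0.6(969) + 0.6(86) + 0.6(389) = 1634.00 + 581.40 + 51.60 + 233.40 = 2500.40
Eq. 3: 1.0(1634) + 1.0(969) = 1634.00 + 969.00 = 2603.00
Eq. 4: 1.0(1634) + 0.7(389) + 0.75(969) = 1634.00 + 272.30 + 726.75 = 2633.05
Eq. 5: 0.6(1634) - 0.7(389) = 980.40 - 272.30 = 708.10
Eq. 6: 1.0(1634) + 1.0(564) + 0.6(969) = 1634.00 + 564.00 + 581.40 = 2779.40
The largest value is 2779.40 plf from combination 6.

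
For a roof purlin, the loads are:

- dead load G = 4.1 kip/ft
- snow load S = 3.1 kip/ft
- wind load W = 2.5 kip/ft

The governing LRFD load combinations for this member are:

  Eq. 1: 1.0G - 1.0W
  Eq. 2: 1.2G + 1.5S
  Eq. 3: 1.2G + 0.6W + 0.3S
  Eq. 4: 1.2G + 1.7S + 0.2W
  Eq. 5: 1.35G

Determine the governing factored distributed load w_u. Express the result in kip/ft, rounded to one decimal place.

Eq. 1: 1.0(4.1) - 1.0(2.5) = 4.1 - 2.5 = 1.6
Eq. 2: 1.2(4.1) + 1.5(3.1) = 4.9 + 4.7 = 9.6
Eq. 3: 1.2(4.1) + 0.6(2.5) + 0.3(3.1) = 7.4
Eq. 4: 1.2(4.1) + 1.7(3.1) + 0.2(2.5) = 4.9 + 5.3 + 0.5 = 10.7
Eq. 5: 1.35(4.1) = 5.5
Maximum is from combination 4.

10.7 kip/ft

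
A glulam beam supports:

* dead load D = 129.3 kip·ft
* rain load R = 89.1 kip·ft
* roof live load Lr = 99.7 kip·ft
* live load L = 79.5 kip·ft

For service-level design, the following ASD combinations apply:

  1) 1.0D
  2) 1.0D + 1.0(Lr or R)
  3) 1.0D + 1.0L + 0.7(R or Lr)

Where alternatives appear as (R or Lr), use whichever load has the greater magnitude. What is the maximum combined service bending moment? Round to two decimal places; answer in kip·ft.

278.59 kip·ft

(Lr or R) → Lr = 99.7 kip·ft; (R or Lr) → Lr = 99.7 kip·ft.
1) 1.0(129.3) = 129.30
2) 1.0(129.3) + 1.0(99.7) = 229.00
3) 1.0(129.3) + 1.0(79.5) + 0.7(99.7) = 278.59
Maximum is from combination 3.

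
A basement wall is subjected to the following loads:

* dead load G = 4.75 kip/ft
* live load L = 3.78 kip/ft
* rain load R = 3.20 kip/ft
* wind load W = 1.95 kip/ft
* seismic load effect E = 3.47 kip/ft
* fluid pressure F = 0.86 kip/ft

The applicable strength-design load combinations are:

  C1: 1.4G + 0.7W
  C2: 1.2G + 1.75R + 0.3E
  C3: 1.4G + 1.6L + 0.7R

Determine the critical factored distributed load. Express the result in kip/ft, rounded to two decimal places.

C1: 1.4(4.75) + 0.7(1.95) = 6.65 + 1.37 = 8.02
C2: 1.2(4.75) + 1.75(3.20) + 0.3(3.47) = 5.70 + 5.60 + 1.04 = 12.34
C3: 1.4(4.75) + 1.6(3.78) + 0.7(3.20) = 6.65 + 6.05 + 2.24 = 14.94
Maximum is from combination 3.

14.94 kip/ft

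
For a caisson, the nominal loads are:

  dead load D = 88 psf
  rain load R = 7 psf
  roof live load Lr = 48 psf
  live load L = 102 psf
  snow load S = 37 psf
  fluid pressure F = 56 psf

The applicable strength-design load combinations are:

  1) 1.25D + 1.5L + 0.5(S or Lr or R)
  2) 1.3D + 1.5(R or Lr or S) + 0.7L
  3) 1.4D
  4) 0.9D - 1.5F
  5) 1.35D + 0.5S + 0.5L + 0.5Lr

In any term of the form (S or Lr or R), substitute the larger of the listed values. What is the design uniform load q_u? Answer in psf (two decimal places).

(S or Lr or R) → Lr = 48 psf; (R or Lr or S) → Lr = 48 psf.
1) 1.25(88) + 1.5(102) + 0.5(48) = 110.00 + 153.00 + 24.00 = 287.00
2) 1.3(88) + 1.5(48) + 0.7(102) = 114.40 + 72.00 + 71.40 = 257.80
3) 1.4(88) = 123.20
4) 0.9(88) - 1.5(56) = 79.20 - 84.00 = -4.80
5) 1.35(88) + 0.5(37) + 0.5(102) + 0.5(48) = 118.80 + 18.50 + 51.00 + 24.00 = 212.30
Maximum is from combination 1.

287.00 psf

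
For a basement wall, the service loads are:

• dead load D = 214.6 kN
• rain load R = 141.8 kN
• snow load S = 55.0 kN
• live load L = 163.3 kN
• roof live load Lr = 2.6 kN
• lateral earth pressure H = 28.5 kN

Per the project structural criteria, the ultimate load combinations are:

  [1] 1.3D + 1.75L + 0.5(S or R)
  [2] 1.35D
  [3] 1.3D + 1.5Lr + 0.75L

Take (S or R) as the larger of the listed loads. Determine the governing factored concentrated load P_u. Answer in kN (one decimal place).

(S or R) → R = 141.8 kN.
[1] 1.3(214.6) + 1.75(163.3) + 0.5(141.8) = 279.0 + 285.8 + 70.9 = 635.7
[2] 1.35(214.6) = 289.7
[3] 1.3(214.6) + 1.5(2.6) + 0.75(163.3) = 279.0 + 3.9 + 122.5 = 405.4
Maximum is from combination 1.

635.7 kN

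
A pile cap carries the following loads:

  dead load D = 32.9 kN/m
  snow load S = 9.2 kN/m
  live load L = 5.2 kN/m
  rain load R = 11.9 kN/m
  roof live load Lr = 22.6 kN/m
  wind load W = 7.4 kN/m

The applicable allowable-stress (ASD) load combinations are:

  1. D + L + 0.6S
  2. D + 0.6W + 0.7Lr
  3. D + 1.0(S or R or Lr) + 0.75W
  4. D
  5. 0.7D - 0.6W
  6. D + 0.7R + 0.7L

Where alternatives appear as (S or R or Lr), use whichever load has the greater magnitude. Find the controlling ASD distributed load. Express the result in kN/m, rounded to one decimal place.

(S or R or Lr) → Lr = 22.6 kN/m.
1. 1.0(32.9) + 1.0(5.2) + 0.6(9.2) = 32.9 + 5.2 + 5.5 = 43.6
2. 1.0(32.9) + 0.6(7.4) + 0.7(22.6) = 53.2
3. 1.0(32.9) + 1.0(22.6) + 0.75(7.4) = 32.9 + 22.6 + 5.6 = 61.1
4. 1.0(32.9) = 32.9
5. 0.7(32.9) - 0.6(7.4) = 23.0 - 4.4 = 18.6
6. 1.0(32.9) + 0.7(11.9) + 0.7(5.2) = 44.9
Combination 3 governs: w = 61.1 kN/m.

61.1 kN/m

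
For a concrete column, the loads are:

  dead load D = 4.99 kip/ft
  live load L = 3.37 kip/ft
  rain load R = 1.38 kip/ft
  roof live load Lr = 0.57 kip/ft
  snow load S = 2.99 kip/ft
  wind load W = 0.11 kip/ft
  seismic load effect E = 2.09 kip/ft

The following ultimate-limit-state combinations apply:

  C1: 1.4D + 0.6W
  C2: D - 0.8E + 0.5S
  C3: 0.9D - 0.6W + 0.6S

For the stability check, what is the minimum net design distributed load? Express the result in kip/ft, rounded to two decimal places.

C1: 1.4(4.99) + 0.6(0.11) = 7.05
C2: 1.0(4.99) - 0.8(2.09) + 0.5(2.99) = 4.81
C3: 0.9(4.99) - 0.6(0.11) + 0.6(2.99) = 6.22
Combination 2 gives the minimum: 4.81 kip/ft.

4.81 kip/ft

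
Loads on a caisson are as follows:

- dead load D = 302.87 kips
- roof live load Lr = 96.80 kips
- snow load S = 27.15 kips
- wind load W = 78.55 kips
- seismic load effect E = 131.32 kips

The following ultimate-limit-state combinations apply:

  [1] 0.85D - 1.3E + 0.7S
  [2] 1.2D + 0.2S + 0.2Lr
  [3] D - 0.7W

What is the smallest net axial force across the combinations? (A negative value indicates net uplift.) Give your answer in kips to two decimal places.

[1] 0.85(302.87) - 1.3(131.32) + 0.7(27.15) = 257.44 - 170.72 + 19.01 = 105.73
[2] 1.2(302.87) + 0.2(27.15) + 0.2(96.80) = 363.44 + 5.43 + 19.36 = 388.23
[3] 1.0(302.87) - 0.7(78.55) = 247.89
Combination 1 gives the minimum: 105.73 kips.

105.73 kips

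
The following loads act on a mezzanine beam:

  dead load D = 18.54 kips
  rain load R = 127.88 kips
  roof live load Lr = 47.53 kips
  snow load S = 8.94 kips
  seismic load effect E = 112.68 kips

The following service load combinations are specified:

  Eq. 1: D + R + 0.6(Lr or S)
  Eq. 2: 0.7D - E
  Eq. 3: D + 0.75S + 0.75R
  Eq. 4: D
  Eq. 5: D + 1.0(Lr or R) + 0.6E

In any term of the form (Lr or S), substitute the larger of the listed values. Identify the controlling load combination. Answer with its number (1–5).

Combination 5

(Lr or S) → Lr = 47.53 kips; (Lr or R) → R = 127.88 kips.
Eq. 1: 1.0(18.54) + 1.0(127.88) + 0.6(47.53) = 18.54 + 127.88 + 28.52 = 174.94
Eq. 2: 0.7(18.54) - 1.0(112.68) = 12.98 - 112.68 = -99.70
Eq. 3: 1.0(18.54) + 0.75(8.94) + 0.75(127.88) = 18.54 + 6.71 + 95.91 = 121.16
Eq. 4: 1.0(18.54) = 18.54
Eq. 5: 1.0(18.54) + 1.0(127.88) + 0.6(112.68) = 18.54 + 127.88 + 67.61 = 214.03
The largest value is 214.03 kips from combination 5.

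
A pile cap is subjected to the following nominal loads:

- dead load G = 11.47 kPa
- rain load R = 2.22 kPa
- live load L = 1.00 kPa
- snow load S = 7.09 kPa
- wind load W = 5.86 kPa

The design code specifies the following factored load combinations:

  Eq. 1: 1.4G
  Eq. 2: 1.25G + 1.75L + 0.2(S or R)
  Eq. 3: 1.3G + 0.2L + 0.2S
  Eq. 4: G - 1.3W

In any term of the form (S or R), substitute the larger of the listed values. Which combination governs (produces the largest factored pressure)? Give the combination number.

Combination 2

(S or R) → S = 7.09 kPa.
Eq. 1: 1.4(11.47) = 16.06
Eq. 2: 1.25(11.47) + 1.75(1.00) + 0.2(7.09) = 14.34 + 1.75 + 1.42 = 17.51
Eq. 3: 1.3(11.47) + 0.2(1.00) + 0.2(7.09) = 14.91 + 0.20 + 1.42 = 16.53
Eq. 4: 1.0(11.47) - 1.3(5.86) = 11.47 - 7.62 = 3.85
The largest value is 17.51 kPa from combination 2.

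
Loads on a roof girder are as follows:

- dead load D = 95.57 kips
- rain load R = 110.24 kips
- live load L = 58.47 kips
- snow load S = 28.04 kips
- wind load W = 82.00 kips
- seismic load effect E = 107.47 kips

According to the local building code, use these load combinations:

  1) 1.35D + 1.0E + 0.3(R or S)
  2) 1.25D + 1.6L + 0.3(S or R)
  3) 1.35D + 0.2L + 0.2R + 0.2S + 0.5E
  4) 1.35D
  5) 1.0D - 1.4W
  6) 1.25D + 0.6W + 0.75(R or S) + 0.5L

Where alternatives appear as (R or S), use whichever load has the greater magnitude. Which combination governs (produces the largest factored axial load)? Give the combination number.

(R or S) → R = 110.24 kips; (S or R) → R = 110.24 kips.
1) 1.35(95.57) + 1.0(107.47) + 0.3(110.24) = 129.02 + 107.47 + 33.07 = 269.56
2) 1.25(95.57) + 1.6(58.47) + 0.3(110.24) = 246.09
3) 1.35(95.57) + 0.2(58.47) + 0.2(110.24) + 0.2(28.04) + 0.5(107.47) = 222.10
4) 1.35(95.57) = 129.02
5) 1.0(95.57) - 1.4(82.00) = 95.57 - 114.80 = -19.23
6) 1.25(95.57) + 0.6(82.00) + 0.75(110.24) + 0.5(58.47) = 119.46 + 49.20 + 82.68 + 29.24 = 280.58
The largest value is 280.58 kips from combination 6.

Combination 6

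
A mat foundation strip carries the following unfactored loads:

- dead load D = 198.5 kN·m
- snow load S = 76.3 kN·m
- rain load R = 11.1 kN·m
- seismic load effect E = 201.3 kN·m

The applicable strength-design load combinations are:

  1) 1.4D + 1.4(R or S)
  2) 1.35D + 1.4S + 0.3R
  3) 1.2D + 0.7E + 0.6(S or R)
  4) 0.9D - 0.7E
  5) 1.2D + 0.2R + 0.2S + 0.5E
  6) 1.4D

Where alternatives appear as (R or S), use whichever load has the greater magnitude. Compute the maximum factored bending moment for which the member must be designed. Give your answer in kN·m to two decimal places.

(R or S) → S = 76.3 kN·m; (S or R) → S = 76.3 kN·m.
1) 1.4(198.5) + 1.4(76.3) = 384.72
2) 1.35(198.5) + 1.4(76.3) + 0.3(11.1) = 378.13
3) 1.2(198.5) + 0.7(201.3) + 0.6(76.3) = 424.89
4) 0.9(198.5) - 0.7(201.3) = 37.74
5) 1.2(198.5) + 0.2(11.1) + 0.2(76.3) + 0.5(201.3) = 356.33
6) 1.4(198.5) = 277.90
Combination 3 governs: M_u = 424.89 kN·m.

424.89 kN·m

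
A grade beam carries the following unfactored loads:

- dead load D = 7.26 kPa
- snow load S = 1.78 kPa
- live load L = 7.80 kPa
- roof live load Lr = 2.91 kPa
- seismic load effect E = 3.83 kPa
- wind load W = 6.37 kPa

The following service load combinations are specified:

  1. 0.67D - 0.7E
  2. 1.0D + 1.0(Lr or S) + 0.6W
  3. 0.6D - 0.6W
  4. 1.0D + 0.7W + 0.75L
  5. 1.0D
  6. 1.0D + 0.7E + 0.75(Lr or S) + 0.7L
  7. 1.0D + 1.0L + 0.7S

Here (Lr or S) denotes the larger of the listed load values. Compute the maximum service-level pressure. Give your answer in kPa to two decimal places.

17.58 kPa

(Lr or S) → Lr = 2.91 kPa.
1. 0.67(7.26) - 0.7(3.83) = 2.18
2. 1.0(7.26) + 1.0(2.91) + 0.6(6.37) = 13.99
3. 0.6(7.26) - 0.6(6.37) = 0.53
4. 1.0(7.26) + 0.7(6.37) + 0.75(7.80) = 17.57
5. 1.0(7.26) = 7.26
6. 1.0(7.26) + 0.7(3.83) + 0.75(2.91) + 0.7(7.80) = 17.58
7. 1.0(7.26) + 1.0(7.80) + 0.7(1.78) = 16.31
Maximum is from combination 6.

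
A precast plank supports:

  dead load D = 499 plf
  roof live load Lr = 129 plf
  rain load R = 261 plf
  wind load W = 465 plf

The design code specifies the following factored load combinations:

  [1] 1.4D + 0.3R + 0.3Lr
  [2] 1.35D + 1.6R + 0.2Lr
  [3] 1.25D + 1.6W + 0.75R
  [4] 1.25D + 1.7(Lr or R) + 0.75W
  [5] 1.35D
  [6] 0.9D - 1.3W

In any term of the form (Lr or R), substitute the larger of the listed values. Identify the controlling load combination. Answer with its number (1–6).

(Lr or R) → R = 261 plf.
[1] 1.4(499) + 0.3(261) + 0.3(129) = 698.6 + 78.3 + 38.7 = 815.6
[2] 1.35(499) + 1.6(261) + 0.2(129) = 673.7 + 417.6 + 25.8 = 1117.1
[3] 1.25(499) + 1.6(465) + 0.75(261) = 1563.5
[4] 1.25(499) + 1.7(261) + 0.75(465) = 1416.2
[5] 1.35(499) = 673.7
[6] 0.9(499) - 1.3(465) = 449.1 - 604.5 = -155.4
The largest value is 1563.5 plf from combination 3.

Combination 3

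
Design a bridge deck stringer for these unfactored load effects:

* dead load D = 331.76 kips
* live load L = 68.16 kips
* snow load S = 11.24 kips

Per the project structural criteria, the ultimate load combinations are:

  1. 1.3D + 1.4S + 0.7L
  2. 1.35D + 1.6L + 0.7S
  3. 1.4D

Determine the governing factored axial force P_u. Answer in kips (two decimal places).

1. 1.3(331.76) + 1.4(11.24) + 0.7(68.16) = 431.29 + 15.74 + 47.71 = 494.74
2. 1.35(331.76) + 1.6(68.16) + 0.7(11.24) = 564.80
3. 1.4(331.76) = 464.46
Maximum is from combination 2.

564.80 kips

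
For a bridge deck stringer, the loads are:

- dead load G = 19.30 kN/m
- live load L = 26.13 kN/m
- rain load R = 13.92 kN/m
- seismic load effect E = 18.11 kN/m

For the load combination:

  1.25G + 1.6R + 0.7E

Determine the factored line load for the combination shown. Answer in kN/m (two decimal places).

59.07 kN/m

1.25(19.30) + 1.6(13.92) + 0.7(18.11) = 59.07
w_u = 59.07 kN/m.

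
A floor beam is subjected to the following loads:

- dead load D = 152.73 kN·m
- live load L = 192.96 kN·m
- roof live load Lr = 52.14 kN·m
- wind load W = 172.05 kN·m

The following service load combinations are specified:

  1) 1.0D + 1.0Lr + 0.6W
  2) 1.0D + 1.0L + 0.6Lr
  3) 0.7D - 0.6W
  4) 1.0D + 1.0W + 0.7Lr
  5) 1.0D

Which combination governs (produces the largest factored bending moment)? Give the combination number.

Combination 2

1) 1.0(152.73) + 1.0(52.14) + 0.6(172.05) = 308.10
2) 1.0(152.73) + 1.0(192.96) + 0.6(52.14) = 376.97
3) 0.7(152.73) - 0.6(172.05) = 3.68
4) 1.0(152.73) + 1.0(172.05) + 0.7(52.14) = 361.28
5) 1.0(152.73) = 152.73
The largest value is 376.97 kN·m from combination 2.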